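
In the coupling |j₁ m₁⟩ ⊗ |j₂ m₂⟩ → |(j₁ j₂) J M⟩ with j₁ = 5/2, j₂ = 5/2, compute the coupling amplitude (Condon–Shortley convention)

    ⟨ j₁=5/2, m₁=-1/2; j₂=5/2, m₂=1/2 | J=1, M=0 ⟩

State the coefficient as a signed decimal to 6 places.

√[3·4!1!1!/7! · 2!3!3!2!1!1!] = √(72/35)
  +(−1)^2/∏(2,2,1,1,0,0)! = 1/4  (running 1/4)
  +(−1)^3/∏(3,1,0,0,1,1)! = -1/6  (running 1/12)
⟨..|..⟩ = √(72/35)·(1/12) = +0.119523

+0.119523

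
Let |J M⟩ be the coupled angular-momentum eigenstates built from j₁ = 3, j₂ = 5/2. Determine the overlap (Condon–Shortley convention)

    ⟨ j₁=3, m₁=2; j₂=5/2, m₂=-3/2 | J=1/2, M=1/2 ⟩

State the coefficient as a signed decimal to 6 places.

j₁+j₂−J=5  J+j₁−j₂=1  J−j₁+j₂=0  j₁+j₂+J+1=7
(j₁±m₁, j₂±m₂, J±M) = (5,1,1,4,1,0)
P² = 960/7
sum k=1..1:
  [1] −1/24 = -1/24
S = -1/24
C² = P²·S² = 5/21 ; C = -0.487950

-0.487950  (= −√(5/21))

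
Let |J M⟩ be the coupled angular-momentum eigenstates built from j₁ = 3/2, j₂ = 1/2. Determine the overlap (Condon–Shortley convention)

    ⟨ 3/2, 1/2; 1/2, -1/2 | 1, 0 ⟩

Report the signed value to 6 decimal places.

√[3·1!2!0!/4! · 2!1!0!1!1!1!] = √(1/2)
  +(−1)^0/∏(0,1,1,0,1,0)! = 1  (running 1)
⟨..|..⟩ = √(1/2)·(1) = +0.707107

+0.707107  (= +√(1/2))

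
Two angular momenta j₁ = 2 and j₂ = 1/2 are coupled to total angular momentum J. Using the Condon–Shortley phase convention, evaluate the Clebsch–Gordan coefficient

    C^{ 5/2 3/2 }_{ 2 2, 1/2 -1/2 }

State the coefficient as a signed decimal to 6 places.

+√(1/5) = +0.447214

triangle: 0!·4!·1!/6! = 24/720
(j±m)!: 4!·0!·0!·1!·4!·1! = 576
prefactor² = (2J+1)·Δ·N² = 576/5
  k=0: +1/(0!·0!·0!·0!·4!·1!) = 1/24
Σ = 1/24  ⇒  CG² = 576/5·1/24² = 1/5
CG = +√(1/5) = +0.447214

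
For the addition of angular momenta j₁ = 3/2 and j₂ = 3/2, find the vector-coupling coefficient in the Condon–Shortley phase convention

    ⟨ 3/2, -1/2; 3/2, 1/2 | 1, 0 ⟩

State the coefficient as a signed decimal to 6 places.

triangle: 2!*1!*1!/5! = 2/120
(j±m)!: 1!*2!*2!*1!*1!*1! = 4
prefactor² = (2J+1)*Δ*N² = 1/5
  k=1: −1/(1!*1!*1!*1!*0!*0!) = -1
  k=2: +1/(2!*0!*0!*0!*1!*1!) = 1/2
Σ = -1/2  ⇒  CG² = 1/5*(-1/2)² = 1/20
CG = −√(1/20) = -0.223607

-0.223607  (= −√(1/20))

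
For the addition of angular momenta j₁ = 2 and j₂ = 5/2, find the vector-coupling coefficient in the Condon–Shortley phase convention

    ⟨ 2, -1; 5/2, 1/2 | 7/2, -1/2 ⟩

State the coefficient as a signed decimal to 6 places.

√[8·1!3!4!/9! · 1!3!3!2!3!4!] = √(1152/35)
  +(−1)^0/∏(0,1,3,3,0,1)! = 1/36  (running 1/36)
  +(−1)^1/∏(1,0,2,2,1,2)! = -1/8  (running -7/72)
⟨..|..⟩ = √(1152/35)·(-7/72) = -0.557773

-0.557773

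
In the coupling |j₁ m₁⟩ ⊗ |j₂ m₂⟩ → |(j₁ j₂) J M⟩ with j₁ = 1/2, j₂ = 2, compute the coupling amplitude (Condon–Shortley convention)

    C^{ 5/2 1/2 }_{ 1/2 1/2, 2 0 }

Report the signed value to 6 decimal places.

+0.774597  (= +√(3/5))

triangle: 0!·1!·4!/6! = 24/720
(j±m)!: 1!·0!·2!·2!·3!·2! = 48
prefactor² = (2J+1)·Δ·N² = 48/5
  k=0: +1/(0!·0!·0!·2!·1!·2!) = 1/4
Σ = 1/4  ⇒  CG² = 48/5·1/4² = 3/5
CG = +√(3/5) = +0.774597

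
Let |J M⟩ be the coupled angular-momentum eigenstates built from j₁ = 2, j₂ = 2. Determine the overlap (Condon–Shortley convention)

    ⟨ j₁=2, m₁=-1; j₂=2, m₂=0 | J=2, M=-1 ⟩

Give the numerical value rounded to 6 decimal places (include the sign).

j₁+j₂−J=2  J+j₁−j₂=2  J−j₁+j₂=2  j₁+j₂+J+1=7
(j₁±m₁, j₂±m₂, J±M) = (1,3,2,2,1,3)
P² = 8/7
sum k=1..2:
  [1] −1/2 = -1/2
  [2] +1/4 = 1/4
S = -1/4
C² = P²·S² = 1/14 ; C = -0.267261

−√(1/14) = -0.267261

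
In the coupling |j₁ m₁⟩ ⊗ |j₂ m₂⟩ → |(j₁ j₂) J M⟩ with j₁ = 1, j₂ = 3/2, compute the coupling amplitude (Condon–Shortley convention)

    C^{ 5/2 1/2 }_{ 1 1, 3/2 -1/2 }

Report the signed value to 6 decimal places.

triangle: 0!×2!×3!/6! = 12/720
(j±m)!: 2!×0!×1!×2!×3!×2! = 48
prefactor² = (2J+1)×Δ×N² = 24/5
  k=0: +1/(0!×0!×0!×1!×2!×2!) = 1/4
Σ = 1/4  ⇒  CG² = 24/5×1/4² = 3/10
CG = +√(3/10) = +0.547723

+√(3/10) ≈ +0.547723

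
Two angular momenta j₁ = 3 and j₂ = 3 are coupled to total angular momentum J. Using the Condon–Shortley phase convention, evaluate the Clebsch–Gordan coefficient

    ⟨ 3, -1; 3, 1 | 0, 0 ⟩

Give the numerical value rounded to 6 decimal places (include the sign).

√[1·6!0!0!/7! · 2!4!4!2!0!0!] = √(2304/7)
  +(−1)^4/∏(4,2,0,0,0,0)! = 1/48  (running 1/48)
⟨..|..⟩ = √(2304/7)·(1/48) = +0.377964

+0.377964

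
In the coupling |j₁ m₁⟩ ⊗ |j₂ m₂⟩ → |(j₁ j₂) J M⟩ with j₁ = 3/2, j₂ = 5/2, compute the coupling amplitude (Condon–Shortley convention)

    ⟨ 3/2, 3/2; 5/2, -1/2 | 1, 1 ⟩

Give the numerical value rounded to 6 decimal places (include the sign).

+√(1/20) = +0.223607

triangle: 3!*0!*2!/6! = 12/720
(j±m)!: 3!*0!*2!*3!*2!*0! = 144
prefactor² = (2J+1)*Δ*N² = 36/5
  k=0: +1/(0!*3!*0!*2!*0!*0!) = 1/12
Σ = 1/12  ⇒  CG² = 36/5*1/12² = 1/20
CG = +√(1/20) = +0.223607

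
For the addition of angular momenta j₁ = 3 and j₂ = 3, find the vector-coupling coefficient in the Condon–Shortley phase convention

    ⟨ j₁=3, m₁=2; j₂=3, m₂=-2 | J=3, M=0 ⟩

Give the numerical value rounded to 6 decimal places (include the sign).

j₁+j₂−J=3  J+j₁−j₂=3  J−j₁+j₂=3  j₁+j₂+J+1=10
(j₁±m₁, j₂±m₂, J±M) = (5,1,1,5,3,3)
P² = 216
sum k=0..1:
  [0] +1/24 = 1/24
  [1] −1/72 = -1/72
S = 1/36
C² = P²·S² = 1/6 ; C = +0.408248

+√(1/6) ≈ +0.408248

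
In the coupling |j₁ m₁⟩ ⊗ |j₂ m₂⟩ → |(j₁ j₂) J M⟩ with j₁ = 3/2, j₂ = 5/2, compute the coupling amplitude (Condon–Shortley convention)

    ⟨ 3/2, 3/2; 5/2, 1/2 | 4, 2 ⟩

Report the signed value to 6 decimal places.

+√(5/14) ≈ +0.597614

j₁+j₂−J=0  J+j₁−j₂=3  J−j₁+j₂=5  j₁+j₂+J+1=9
(j₁±m₁, j₂±m₂, J±M) = (3,0,3,2,6,2)
P² = 12960/7
sum k=0..0:
  [0] +1/72 = 1/72
S = 1/72
C² = P²·S² = 5/14 ; C = +0.597614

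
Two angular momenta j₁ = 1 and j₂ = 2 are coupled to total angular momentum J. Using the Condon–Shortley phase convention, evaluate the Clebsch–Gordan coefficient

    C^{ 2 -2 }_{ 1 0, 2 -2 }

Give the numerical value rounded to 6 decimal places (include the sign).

+√(2/3) = +0.816497

triangle: 1!*1!*3!/6! = 6/720
(j±m)!: 1!*1!*0!*4!*0!*4! = 576
prefactor² = (2J+1)*Δ*N² = 24
  k=0: +1/(0!*1!*1!*0!*0!*3!) = 1/6
Σ = 1/6  ⇒  CG² = 24*1/6² = 2/3
CG = +√(2/3) = +0.816497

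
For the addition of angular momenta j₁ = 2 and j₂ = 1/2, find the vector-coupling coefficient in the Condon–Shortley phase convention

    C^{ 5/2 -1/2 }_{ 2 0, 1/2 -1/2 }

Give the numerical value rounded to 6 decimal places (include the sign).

√[6·0!4!1!/6! · 2!2!0!1!2!3!] = √(48/5)
  +(−1)^0/∏(0,0,2,0,2,1)! = 1/4  (running 1/4)
⟨..|..⟩ = √(48/5)·(1/4) = +0.774597

+0.774597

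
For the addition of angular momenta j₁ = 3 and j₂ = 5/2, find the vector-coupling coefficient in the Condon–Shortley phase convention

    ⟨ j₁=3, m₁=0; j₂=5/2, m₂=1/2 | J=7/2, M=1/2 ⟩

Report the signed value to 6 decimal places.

√[8·2!4!3!/10! · 3!3!3!2!4!3!] = √(6912/175)
  +(−1)^0/∏(0,2,3,3,1,0)! = 1/72  (running 1/72)
  +(−1)^1/∏(1,1,2,2,2,1)! = -1/8  (running -1/9)
  +(−1)^2/∏(2,0,1,1,3,2)! = 1/24  (running -5/72)
⟨..|..⟩ = √(6912/175)·(-5/72) = -0.436436

-0.436436  (= −√(4/21))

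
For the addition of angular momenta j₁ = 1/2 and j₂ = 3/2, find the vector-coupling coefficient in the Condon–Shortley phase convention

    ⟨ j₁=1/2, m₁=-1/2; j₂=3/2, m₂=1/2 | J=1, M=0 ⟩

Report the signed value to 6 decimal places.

−√(1/2) ≈ -0.707107

triangle: 1!·0!·2!/4! = 2/24
(j±m)!: 0!·1!·2!·1!·1!·1! = 2
prefactor² = (2J+1)·Δ·N² = 1/2
  k=1: −1/(1!·0!·0!·1!·0!·1!) = -1
Σ = -1  ⇒  CG² = 1/2·(-1)² = 1/2
CG = −√(1/2) = -0.707107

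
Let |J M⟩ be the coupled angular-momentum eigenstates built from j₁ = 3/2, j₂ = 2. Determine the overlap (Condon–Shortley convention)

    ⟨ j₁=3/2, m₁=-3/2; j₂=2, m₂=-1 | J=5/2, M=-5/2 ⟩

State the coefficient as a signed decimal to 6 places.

-0.654654  (= −√(3/7))

j₁+j₂−J=1  J+j₁−j₂=2  J−j₁+j₂=3  j₁+j₂+J+1=7
(j₁±m₁, j₂±m₂, J±M) = (0,3,1,3,0,5)
P² = 432/7
sum k=1..1:
  [1] −1/12 = -1/12
S = -1/12
C² = P²·S² = 3/7 ; C = -0.654654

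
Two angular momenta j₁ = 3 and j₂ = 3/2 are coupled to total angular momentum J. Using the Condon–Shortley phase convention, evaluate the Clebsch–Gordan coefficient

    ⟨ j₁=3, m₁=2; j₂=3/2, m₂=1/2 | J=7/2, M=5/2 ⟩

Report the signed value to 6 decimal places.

j₁+j₂−J=1  J+j₁−j₂=5  J−j₁+j₂=2  j₁+j₂+J+1=9
(j₁±m₁, j₂±m₂, J±M) = (5,1,2,1,6,1)
P² = 6400/7
sum k=0..1:
  [0] +1/48 = 1/48
  [1] −1/120 = -1/120
S = 1/80
C² = P²·S² = 1/7 ; C = +0.377964

+0.377964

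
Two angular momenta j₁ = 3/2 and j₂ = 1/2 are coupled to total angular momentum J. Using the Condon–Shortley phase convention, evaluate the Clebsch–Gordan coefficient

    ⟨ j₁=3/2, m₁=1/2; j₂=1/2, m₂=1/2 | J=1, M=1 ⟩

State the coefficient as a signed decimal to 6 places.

√[3·1!2!0!/4! · 2!1!1!0!2!0!] = √(1)
  +(−1)^1/∏(1,0,0,0,2,0)! = -1/2  (running -1/2)
⟨..|..⟩ = √(1)·(-1/2) = -0.500000

-0.500000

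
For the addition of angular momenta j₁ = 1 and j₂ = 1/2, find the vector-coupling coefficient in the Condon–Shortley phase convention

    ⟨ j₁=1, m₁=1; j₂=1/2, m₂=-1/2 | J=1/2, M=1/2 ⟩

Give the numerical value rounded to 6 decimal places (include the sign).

triangle: 1!·1!·0!/3! = 1/6
(j±m)!: 2!·0!·0!·1!·1!·0! = 2
prefactor² = (2J+1)·Δ·N² = 2/3
  k=0: +1/(0!·1!·0!·0!·1!·0!) = 1
Σ = 1  ⇒  CG² = 2/3·1² = 2/3
CG = +√(2/3) = +0.816497

+√(2/3) = +0.816497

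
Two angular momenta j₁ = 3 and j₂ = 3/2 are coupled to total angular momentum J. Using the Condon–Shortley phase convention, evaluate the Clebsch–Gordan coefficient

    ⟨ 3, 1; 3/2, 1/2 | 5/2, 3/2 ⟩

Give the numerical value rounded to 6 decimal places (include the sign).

triangle: 2!×4!×1!/8! = 48/40320
(j±m)!: 4!×2!×2!×1!×4!×1! = 2304
prefactor² = (2J+1)×Δ×N² = 576/35
  k=1: −1/(1!×1!×1!×1!×3!×0!) = -1/6
  k=2: +1/(2!×0!×0!×0!×4!×1!) = 1/48
Σ = -7/48  ⇒  CG² = 576/35×(-7/48)² = 7/20
CG = −√(7/20) = -0.591608

-0.591608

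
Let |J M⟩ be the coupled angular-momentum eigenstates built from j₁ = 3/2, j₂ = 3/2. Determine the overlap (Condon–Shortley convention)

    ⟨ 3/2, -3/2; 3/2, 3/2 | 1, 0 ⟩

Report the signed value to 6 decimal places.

+√(9/20) = +0.670820

√[3·2!1!1!/5! · 0!3!3!0!1!1!] = √(9/5)
  +(−1)^2/∏(2,0,1,1,0,0)! = 1/2  (running 1/2)
⟨..|..⟩ = √(9/5)·(1/2) = +0.670820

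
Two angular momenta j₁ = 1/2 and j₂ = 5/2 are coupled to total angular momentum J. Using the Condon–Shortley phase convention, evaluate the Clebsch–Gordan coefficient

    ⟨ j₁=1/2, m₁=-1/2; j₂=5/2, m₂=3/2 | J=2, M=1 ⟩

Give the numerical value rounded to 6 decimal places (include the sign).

triangle: 1!·0!·4!/6! = 24/720
(j±m)!: 0!·1!·4!·1!·3!·1! = 144
prefactor² = (2J+1)·Δ·N² = 24
  k=1: −1/(1!·0!·0!·3!·0!·1!) = -1/6
Σ = -1/6  ⇒  CG² = 24·(-1/6)² = 2/3
CG = −√(2/3) = -0.816497

−√(2/3) = -0.816497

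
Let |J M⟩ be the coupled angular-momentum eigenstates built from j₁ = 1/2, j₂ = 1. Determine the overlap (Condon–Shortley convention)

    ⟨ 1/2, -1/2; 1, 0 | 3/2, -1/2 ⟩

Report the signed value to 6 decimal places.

+0.816497  (= +√(2/3))

triangle: 0!×1!×2!/4! = 2/24
(j±m)!: 0!×1!×1!×1!×1!×2! = 2
prefactor² = (2J+1)×Δ×N² = 2/3
  k=0: +1/(0!×0!×1!×1!×0!×1!) = 1
Σ = 1  ⇒  CG² = 2/3×1² = 2/3
CG = +√(2/3) = +0.816497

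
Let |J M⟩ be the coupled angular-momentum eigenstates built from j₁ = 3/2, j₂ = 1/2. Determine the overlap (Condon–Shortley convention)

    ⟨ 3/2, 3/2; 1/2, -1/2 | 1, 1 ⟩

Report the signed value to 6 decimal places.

triangle: 1!×2!×0!/4! = 2/24
(j±m)!: 3!×0!×0!×1!×2!×0! = 12
prefactor² = (2J+1)×Δ×N² = 3
  k=0: +1/(0!×1!×0!×0!×2!×0!) = 1/2
Σ = 1/2  ⇒  CG² = 3×1/2² = 3/4
CG = +√(3/4) = +0.866025

+0.866025  (= +√(3/4))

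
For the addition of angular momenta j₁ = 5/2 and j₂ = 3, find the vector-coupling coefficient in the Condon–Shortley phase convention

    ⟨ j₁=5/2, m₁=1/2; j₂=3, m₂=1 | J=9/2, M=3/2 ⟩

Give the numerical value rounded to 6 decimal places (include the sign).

−√(5/231) = -0.147122

triangle: 1!*4!*5!/11! = 2880/39916800
(j±m)!: 3!*2!*4!*2!*6!*3! = 2488320
prefactor² = (2J+1)*Δ*N² = 138240/77
  k=0: +1/(0!*1!*2!*4!*2!*1!) = 1/96
  k=1: −1/(1!*0!*1!*3!*3!*2!) = -1/72
Σ = -1/288  ⇒  CG² = 138240/77*(-1/288)² = 5/231
CG = −√(5/231) = -0.147122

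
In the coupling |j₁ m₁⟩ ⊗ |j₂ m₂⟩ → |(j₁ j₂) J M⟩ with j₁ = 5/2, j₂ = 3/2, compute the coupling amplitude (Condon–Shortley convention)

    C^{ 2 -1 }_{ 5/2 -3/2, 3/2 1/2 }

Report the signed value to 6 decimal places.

+√(1/42) ≈ +0.154303

j₁+j₂−J=2  J+j₁−j₂=3  J−j₁+j₂=1  j₁+j₂+J+1=7
(j₁±m₁, j₂±m₂, J±M) = (1,4,2,1,1,3)
P² = 24/7
sum k=1..2:
  [1] −1/6 = -1/6
  [2] +1/4 = 1/4
S = 1/12
C² = P²·S² = 1/42 ; C = +0.154303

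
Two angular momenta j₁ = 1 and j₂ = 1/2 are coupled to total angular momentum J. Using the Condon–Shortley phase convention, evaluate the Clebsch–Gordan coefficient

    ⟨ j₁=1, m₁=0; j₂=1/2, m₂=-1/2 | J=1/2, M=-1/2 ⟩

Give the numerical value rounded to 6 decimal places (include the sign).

+√(1/3) = +0.577350

√[2·1!1!0!/3! · 1!1!0!1!0!1!] = √(1/3)
  +(−1)^0/∏(0,1,1,0,0,0)! = 1  (running 1)
⟨..|..⟩ = √(1/3)·(1) = +0.577350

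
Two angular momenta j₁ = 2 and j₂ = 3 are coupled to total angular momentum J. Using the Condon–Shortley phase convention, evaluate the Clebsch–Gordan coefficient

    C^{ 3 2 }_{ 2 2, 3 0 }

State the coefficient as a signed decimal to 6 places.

√[7·2!2!4!/9! · 4!0!3!3!5!1!] = √(192)
  +(−1)^0/∏(0,2,0,3,2,1)! = 1/24  (running 1/24)
⟨..|..⟩ = √(192)·(1/24) = +0.577350

+0.577350  (= +√(1/3))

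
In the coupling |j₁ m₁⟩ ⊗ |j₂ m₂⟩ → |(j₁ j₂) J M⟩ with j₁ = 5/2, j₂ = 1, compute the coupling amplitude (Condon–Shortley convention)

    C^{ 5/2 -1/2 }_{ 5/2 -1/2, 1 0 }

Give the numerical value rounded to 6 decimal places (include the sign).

−√(1/35) = -0.169031

triangle: 1!×4!×1!/7! = 24/5040
(j±m)!: 2!×3!×1!×1!×2!×3! = 144
prefactor² = (2J+1)×Δ×N² = 144/35
  k=0: +1/(0!×1!×3!×1!×1!×0!) = 1/6
  k=1: −1/(1!×0!×2!×0!×2!×1!) = -1/4
Σ = -1/12  ⇒  CG² = 144/35×(-1/12)² = 1/35
CG = −√(1/35) = -0.169031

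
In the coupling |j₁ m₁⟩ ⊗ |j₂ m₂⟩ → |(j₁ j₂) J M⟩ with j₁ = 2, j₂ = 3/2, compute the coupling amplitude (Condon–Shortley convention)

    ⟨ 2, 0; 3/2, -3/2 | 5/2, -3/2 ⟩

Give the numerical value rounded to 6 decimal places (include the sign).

+0.717137  (= +√(18/35))

triangle: 1!*3!*2!/7! = 12/5040
(j±m)!: 2!*2!*0!*3!*1!*4! = 576
prefactor² = (2J+1)*Δ*N² = 288/35
  k=0: +1/(0!*1!*2!*0!*1!*2!) = 1/4
Σ = 1/4  ⇒  CG² = 288/35*1/4² = 18/35
CG = +√(18/35) = +0.717137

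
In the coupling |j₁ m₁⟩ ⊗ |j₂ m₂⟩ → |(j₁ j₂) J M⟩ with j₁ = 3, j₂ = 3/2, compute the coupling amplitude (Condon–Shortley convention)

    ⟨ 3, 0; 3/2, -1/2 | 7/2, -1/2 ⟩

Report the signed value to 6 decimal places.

+√(2/21) = +0.308607

triangle: 1!*5!*2!/9! = 240/362880
(j±m)!: 3!*3!*1!*2!*3!*4! = 10368
prefactor² = (2J+1)*Δ*N² = 384/7
  k=0: +1/(0!*1!*3!*1!*2!*1!) = 1/12
  k=1: −1/(1!*0!*2!*0!*3!*2!) = -1/24
Σ = 1/24  ⇒  CG² = 384/7*1/24² = 2/21
CG = +√(2/21) = +0.308607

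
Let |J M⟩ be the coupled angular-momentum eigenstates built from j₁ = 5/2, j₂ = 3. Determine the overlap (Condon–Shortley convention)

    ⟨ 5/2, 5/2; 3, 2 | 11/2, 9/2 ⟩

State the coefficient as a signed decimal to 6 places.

j₁+j₂−J=0  J+j₁−j₂=5  J−j₁+j₂=6  j₁+j₂+J+1=12
(j₁±m₁, j₂±m₂, J±M) = (5,0,5,1,10,1)
P² = 1244160000/11
sum k=0..0:
  [0] +1/14400 = 1/14400
S = 1/14400
C² = P²·S² = 6/11 ; C = +0.738549

+√(6/11) = +0.738549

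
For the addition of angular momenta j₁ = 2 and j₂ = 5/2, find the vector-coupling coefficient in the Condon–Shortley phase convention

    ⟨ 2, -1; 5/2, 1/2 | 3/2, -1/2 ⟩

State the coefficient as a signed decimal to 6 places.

triangle: 3!×1!×2!/7! = 12/5040
(j±m)!: 1!×3!×3!×2!×1!×2! = 144
prefactor² = (2J+1)×Δ×N² = 48/35
  k=2: +1/(2!×1!×1!×1!×0!×1!) = 1/2
  k=3: −1/(3!×0!×0!×0!×1!×2!) = -1/12
Σ = 5/12  ⇒  CG² = 48/35×5/12² = 5/21
CG = +√(5/21) = +0.487950

+√(5/21) ≈ +0.487950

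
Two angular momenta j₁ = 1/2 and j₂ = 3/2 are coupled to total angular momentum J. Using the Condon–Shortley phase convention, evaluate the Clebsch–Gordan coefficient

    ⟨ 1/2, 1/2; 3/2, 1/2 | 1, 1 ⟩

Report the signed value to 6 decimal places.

triangle: 1!*0!*2!/4! = 2/24
(j±m)!: 1!*0!*2!*1!*2!*0! = 4
prefactor² = (2J+1)*Δ*N² = 1
  k=0: +1/(0!*1!*0!*2!*0!*0!) = 1/2
Σ = 1/2  ⇒  CG² = 1*1/2² = 1/4
CG = +√(1/4) = +0.500000

+0.500000  (= +√(1/4))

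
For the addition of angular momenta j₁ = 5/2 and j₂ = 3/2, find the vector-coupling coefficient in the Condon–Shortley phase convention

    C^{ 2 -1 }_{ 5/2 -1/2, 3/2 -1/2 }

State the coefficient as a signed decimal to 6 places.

triangle: 2!×3!×1!/7! = 12/5040
(j±m)!: 2!×3!×1!×2!×1!×3! = 144
prefactor² = (2J+1)×Δ×N² = 12/7
  k=0: +1/(0!×2!×3!×1!×0!×0!) = 1/12
  k=1: −1/(1!×1!×2!×0!×1!×1!) = -1/2
Σ = -5/12  ⇒  CG² = 12/7×(-5/12)² = 25/84
CG = −√(25/84) = -0.545545

-0.545545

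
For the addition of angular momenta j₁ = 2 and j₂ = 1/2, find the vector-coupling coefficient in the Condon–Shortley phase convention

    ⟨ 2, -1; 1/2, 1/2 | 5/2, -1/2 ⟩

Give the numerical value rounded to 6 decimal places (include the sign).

+0.632456

√[6·0!4!1!/6! · 1!3!1!0!2!3!] = √(72/5)
  +(−1)^0/∏(0,0,3,1,1,0)! = 1/6  (running 1/6)
⟨..|..⟩ = √(72/5)·(1/6) = +0.632456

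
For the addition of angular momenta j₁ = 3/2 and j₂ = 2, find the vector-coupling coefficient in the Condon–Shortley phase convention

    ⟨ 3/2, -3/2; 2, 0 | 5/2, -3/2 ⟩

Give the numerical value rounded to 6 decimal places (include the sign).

√[6·1!2!3!/7! · 0!3!2!2!1!4!] = √(288/35)
  +(−1)^1/∏(1,0,2,1,0,2)! = -1/4  (running -1/4)
⟨..|..⟩ = √(288/35)·(-1/4) = -0.717137

−√(18/35) ≈ -0.717137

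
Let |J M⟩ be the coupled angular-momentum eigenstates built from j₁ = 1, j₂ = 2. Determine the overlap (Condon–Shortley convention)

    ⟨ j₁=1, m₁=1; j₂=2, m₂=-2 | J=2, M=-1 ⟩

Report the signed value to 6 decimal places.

+0.577350

triangle: 1!×1!×3!/6! = 6/720
(j±m)!: 2!×0!×0!×4!×1!×3! = 288
prefactor² = (2J+1)×Δ×N² = 12
  k=0: +1/(0!×1!×0!×0!×1!×3!) = 1/6
Σ = 1/6  ⇒  CG² = 12×1/6² = 1/3
CG = +√(1/3) = +0.577350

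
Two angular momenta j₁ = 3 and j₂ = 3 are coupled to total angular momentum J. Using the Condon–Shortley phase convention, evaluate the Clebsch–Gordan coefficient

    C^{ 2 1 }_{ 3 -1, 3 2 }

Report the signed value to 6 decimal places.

−√(5/28) ≈ -0.422577

triangle: 4!·2!·2!/9! = 96/362880
(j±m)!: 2!·4!·5!·1!·3!·1! = 34560
prefactor² = (2J+1)·Δ·N² = 320/7
  k=3: −1/(3!·1!·1!·2!·1!·0!) = -1/12
  k=4: +1/(4!·0!·0!·1!·2!·1!) = 1/48
Σ = -1/16  ⇒  CG² = 320/7·(-1/16)² = 5/28
CG = −√(5/28) = -0.422577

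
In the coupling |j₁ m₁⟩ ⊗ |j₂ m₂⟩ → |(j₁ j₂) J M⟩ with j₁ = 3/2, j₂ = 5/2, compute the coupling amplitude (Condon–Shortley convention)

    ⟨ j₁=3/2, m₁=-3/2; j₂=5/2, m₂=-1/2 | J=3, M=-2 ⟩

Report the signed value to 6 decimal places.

√[7·1!2!4!/8! · 0!3!2!3!1!5!] = √(72)
  +(−1)^1/∏(1,0,2,1,0,3)! = -1/12  (running -1/12)
⟨..|..⟩ = √(72)·(-1/12) = -0.707107

−√(1/2) ≈ -0.707107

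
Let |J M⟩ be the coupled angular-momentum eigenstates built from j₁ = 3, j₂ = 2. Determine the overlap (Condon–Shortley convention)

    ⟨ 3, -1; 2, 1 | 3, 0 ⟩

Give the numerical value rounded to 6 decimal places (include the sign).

+√(1/30) ≈ +0.182574

triangle: 2!·4!·2!/9! = 96/362880
(j±m)!: 2!·4!·3!·1!·3!·3! = 10368
prefactor² = (2J+1)·Δ·N² = 96/5
  k=1: −1/(1!·1!·3!·2!·1!·0!) = -1/12
  k=2: +1/(2!·0!·2!·1!·2!·1!) = 1/8
Σ = 1/24  ⇒  CG² = 96/5·1/24² = 1/30
CG = +√(1/30) = +0.182574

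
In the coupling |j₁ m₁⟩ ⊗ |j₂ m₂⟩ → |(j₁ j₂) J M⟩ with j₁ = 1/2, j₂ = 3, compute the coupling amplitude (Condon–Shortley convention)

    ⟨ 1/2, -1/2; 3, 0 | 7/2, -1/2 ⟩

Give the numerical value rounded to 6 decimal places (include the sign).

triangle: 0!·1!·6!/8! = 720/40320
(j±m)!: 0!·1!·3!·3!·3!·4! = 5184
prefactor² = (2J+1)·Δ·N² = 5184/7
  k=0: +1/(0!·0!·1!·3!·0!·3!) = 1/36
Σ = 1/36  ⇒  CG² = 5184/7·1/36² = 4/7
CG = +√(4/7) = +0.755929

+√(4/7) = +0.755929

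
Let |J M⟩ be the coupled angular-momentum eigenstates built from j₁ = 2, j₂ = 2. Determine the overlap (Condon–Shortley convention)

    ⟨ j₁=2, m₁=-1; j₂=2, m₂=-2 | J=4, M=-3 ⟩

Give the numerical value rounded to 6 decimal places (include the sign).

triangle: 0!·4!·4!/9! = 576/362880
(j±m)!: 1!·3!·0!·4!·1!·7! = 725760
prefactor² = (2J+1)·Δ·N² = 10368
  k=0: +1/(0!·0!·3!·0!·1!·4!) = 1/144
Σ = 1/144  ⇒  CG² = 10368·1/144² = 1/2
CG = +√(1/2) = +0.707107

+√(1/2) ≈ +0.707107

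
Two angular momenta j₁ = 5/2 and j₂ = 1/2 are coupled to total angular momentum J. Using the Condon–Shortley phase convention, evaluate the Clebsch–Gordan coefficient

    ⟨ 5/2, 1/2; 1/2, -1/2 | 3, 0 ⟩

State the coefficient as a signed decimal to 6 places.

+0.707107

triangle: 0!·5!·1!/7! = 120/5040
(j±m)!: 3!·2!·0!·1!·3!·3! = 432
prefactor² = (2J+1)·Δ·N² = 72
  k=0: +1/(0!·0!·2!·0!·3!·1!) = 1/12
Σ = 1/12  ⇒  CG² = 72·1/12² = 1/2
CG = +√(1/2) = +0.707107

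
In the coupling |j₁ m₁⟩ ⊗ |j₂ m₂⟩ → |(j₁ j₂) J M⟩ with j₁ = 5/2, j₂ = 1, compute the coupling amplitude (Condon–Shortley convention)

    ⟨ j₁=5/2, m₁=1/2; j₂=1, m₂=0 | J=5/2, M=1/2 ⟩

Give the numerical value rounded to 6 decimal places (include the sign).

triangle: 1!*4!*1!/7! = 24/5040
(j±m)!: 3!*2!*1!*1!*3!*2! = 144
prefactor² = (2J+1)*Δ*N² = 144/35
  k=0: +1/(0!*1!*2!*1!*2!*0!) = 1/4
  k=1: −1/(1!*0!*1!*0!*3!*1!) = -1/6
Σ = 1/12  ⇒  CG² = 144/35*1/12² = 1/35
CG = +√(1/35) = +0.169031

+0.169031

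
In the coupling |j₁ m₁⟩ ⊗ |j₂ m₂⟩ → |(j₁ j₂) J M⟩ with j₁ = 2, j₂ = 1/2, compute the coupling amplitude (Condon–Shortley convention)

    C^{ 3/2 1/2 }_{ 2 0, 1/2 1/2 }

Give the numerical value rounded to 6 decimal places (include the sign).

−√(2/5) ≈ -0.632456

j₁+j₂−J=1  J+j₁−j₂=3  J−j₁+j₂=0  j₁+j₂+J+1=5
(j₁±m₁, j₂±m₂, J±M) = (2,2,1,0,2,1)
P² = 8/5
sum k=1..1:
  [1] −1/2 = -1/2
S = -1/2
C² = P²·S² = 2/5 ; C = -0.632456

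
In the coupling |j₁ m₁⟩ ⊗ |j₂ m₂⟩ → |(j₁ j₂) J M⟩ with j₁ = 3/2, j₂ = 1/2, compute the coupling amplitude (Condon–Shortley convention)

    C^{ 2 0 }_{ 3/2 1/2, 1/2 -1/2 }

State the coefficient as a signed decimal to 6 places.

√[5·0!3!1!/5! · 2!1!0!1!2!2!] = √(2)
  +(−1)^0/∏(0,0,1,0,2,1)! = 1/2  (running 1/2)
⟨..|..⟩ = √(2)·(1/2) = +0.707107

+√(1/2) ≈ +0.707107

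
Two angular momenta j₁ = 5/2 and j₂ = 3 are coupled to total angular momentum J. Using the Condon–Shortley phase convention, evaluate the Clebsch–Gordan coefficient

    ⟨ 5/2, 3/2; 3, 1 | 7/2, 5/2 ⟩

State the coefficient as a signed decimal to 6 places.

−√(10/63) ≈ -0.398410

√[8·2!3!4!/10! · 4!1!4!2!6!1!] = √(18432/35)
  +(−1)^0/∏(0,2,1,4,2,0)! = 1/96  (running 1/96)
  +(−1)^1/∏(1,1,0,3,3,1)! = -1/36  (running -5/288)
⟨..|..⟩ = √(18432/35)·(-5/288) = -0.398410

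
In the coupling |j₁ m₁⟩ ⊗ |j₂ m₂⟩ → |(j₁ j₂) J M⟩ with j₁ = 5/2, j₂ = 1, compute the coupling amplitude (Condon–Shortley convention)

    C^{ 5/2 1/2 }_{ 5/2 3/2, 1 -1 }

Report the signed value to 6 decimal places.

+0.676123

triangle: 1!*4!*1!/7! = 24/5040
(j±m)!: 4!*1!*0!*2!*3!*2! = 576
prefactor² = (2J+1)*Δ*N² = 576/35
  k=0: +1/(0!*1!*1!*0!*3!*1!) = 1/6
Σ = 1/6  ⇒  CG² = 576/35*1/6² = 16/35
CG = +√(16/35) = +0.676123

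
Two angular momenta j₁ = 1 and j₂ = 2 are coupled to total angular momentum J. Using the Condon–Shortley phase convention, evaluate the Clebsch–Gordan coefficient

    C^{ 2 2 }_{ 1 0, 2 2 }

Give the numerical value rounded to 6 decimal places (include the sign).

triangle: 1!*1!*3!/6! = 6/720
(j±m)!: 1!*1!*4!*0!*4!*0! = 576
prefactor² = (2J+1)*Δ*N² = 24
  k=1: −1/(1!*0!*0!*3!*1!*0!) = -1/6
Σ = -1/6  ⇒  CG² = 24*(-1/6)² = 2/3
CG = −√(2/3) = -0.816497

−√(2/3) = -0.816497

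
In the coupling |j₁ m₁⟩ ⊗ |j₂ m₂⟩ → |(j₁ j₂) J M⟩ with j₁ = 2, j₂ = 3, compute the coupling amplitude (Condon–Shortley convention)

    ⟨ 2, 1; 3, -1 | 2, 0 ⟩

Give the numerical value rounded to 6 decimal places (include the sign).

√[5·3!1!3!/8! · 3!1!2!4!2!2!] = √(36/7)
  +(−1)^0/∏(0,3,1,2,0,1)! = 1/12  (running 1/12)
  +(−1)^1/∏(1,2,0,1,1,2)! = -1/4  (running -1/6)
⟨..|..⟩ = √(36/7)·(-1/6) = -0.377964

−√(1/7) ≈ -0.377964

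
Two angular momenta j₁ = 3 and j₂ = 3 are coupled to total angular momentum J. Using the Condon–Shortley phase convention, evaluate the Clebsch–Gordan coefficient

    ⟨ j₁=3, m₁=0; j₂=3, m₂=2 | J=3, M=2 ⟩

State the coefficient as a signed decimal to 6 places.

triangle: 3!*3!*3!/10! = 216/3628800
(j±m)!: 3!*3!*5!*1!*5!*1! = 518400
prefactor² = (2J+1)*Δ*N² = 216
  k=2: +1/(2!*1!*1!*3!*2!*0!) = 1/24
  k=3: −1/(3!*0!*0!*2!*3!*1!) = -1/72
Σ = 1/36  ⇒  CG² = 216*1/36² = 1/6
CG = +√(1/6) = +0.408248

+√(1/6) ≈ +0.408248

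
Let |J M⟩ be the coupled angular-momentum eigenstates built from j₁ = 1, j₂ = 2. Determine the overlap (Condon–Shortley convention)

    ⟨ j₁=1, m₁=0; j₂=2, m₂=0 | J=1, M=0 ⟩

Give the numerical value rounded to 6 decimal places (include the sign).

j₁+j₂−J=2  J+j₁−j₂=0  J−j₁+j₂=2  j₁+j₂+J+1=5
(j₁±m₁, j₂±m₂, J±M) = (1,1,2,2,1,1)
P² = 2/5
sum k=1..1:
  [1] −1/1 = -1
S = -1
C² = P²·S² = 2/5 ; C = -0.632456

-0.632456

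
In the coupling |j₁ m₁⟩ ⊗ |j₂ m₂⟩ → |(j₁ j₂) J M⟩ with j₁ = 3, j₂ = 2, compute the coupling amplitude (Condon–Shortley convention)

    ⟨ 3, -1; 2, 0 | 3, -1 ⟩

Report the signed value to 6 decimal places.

√[7·2!4!2!/9! · 2!4!2!2!2!4!] = √(256/15)
  +(−1)^0/∏(0,2,4,2,0,0)! = 1/96  (running 1/96)
  +(−1)^1/∏(1,1,3,1,1,1)! = -1/6  (running -5/32)
  +(−1)^2/∏(2,0,2,0,2,2)! = 1/16  (running -3/32)
⟨..|..⟩ = √(256/15)·(-3/32) = -0.387298

−√(3/20) = -0.387298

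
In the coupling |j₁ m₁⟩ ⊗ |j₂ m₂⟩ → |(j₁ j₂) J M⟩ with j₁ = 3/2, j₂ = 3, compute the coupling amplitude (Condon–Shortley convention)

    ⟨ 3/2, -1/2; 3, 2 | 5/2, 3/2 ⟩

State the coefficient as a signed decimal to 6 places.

+√(1/14) ≈ +0.267261

√[6·2!1!4!/8! · 1!2!5!1!4!1!] = √(288/7)
  +(−1)^1/∏(1,1,1,4,0,0)! = -1/24  (running -1/24)
  +(−1)^2/∏(2,0,0,3,1,1)! = 1/12  (running 1/24)
⟨..|..⟩ = √(288/7)·(1/24) = +0.267261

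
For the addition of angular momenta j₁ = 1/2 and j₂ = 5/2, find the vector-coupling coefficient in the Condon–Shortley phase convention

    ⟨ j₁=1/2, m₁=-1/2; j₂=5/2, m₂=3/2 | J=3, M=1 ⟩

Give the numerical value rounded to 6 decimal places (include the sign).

j₁+j₂−J=0  J+j₁−j₂=1  J−j₁+j₂=5  j₁+j₂+J+1=7
(j₁±m₁, j₂±m₂, J±M) = (0,1,4,1,4,2)
P² = 192
sum k=0..0:
  [0] +1/24 = 1/24
S = 1/24
C² = P²·S² = 1/3 ; C = +0.577350

+0.577350  (= +√(1/3))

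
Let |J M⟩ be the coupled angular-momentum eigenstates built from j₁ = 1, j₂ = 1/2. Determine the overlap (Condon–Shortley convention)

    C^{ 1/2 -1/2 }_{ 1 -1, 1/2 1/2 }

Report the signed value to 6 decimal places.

j₁+j₂−J=1  J+j₁−j₂=1  J−j₁+j₂=0  j₁+j₂+J+1=3
(j₁±m₁, j₂±m₂, J±M) = (0,2,1,0,0,1)
P² = 2/3
sum k=1..1:
  [1] −1/1 = -1
S = -1
C² = P²·S² = 2/3 ; C = -0.816497

-0.816497  (= −√(2/3))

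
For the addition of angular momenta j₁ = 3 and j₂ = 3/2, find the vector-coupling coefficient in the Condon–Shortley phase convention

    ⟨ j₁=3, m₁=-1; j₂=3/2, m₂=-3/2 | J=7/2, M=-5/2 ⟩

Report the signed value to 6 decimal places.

triangle: 1!*5!*2!/9! = 240/362880
(j±m)!: 2!*4!*0!*3!*1!*6! = 207360
prefactor² = (2J+1)*Δ*N² = 7680/7
  k=0: +1/(0!*1!*4!*0!*1!*2!) = 1/48
Σ = 1/48  ⇒  CG² = 7680/7*1/48² = 10/21
CG = +√(10/21) = +0.690066

+0.690066  (= +√(10/21))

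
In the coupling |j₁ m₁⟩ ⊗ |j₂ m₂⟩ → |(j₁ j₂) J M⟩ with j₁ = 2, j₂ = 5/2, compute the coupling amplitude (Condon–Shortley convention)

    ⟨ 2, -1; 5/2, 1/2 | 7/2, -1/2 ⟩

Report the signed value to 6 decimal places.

-0.557773

√[8·1!3!4!/9! · 1!3!3!2!3!4!] = √(1152/35)
  +(−1)^0/∏(0,1,3,3,0,1)! = 1/36  (running 1/36)
  +(−1)^1/∏(1,0,2,2,1,2)! = -1/8  (running -7/72)
⟨..|..⟩ = √(1152/35)·(-7/72) = -0.557773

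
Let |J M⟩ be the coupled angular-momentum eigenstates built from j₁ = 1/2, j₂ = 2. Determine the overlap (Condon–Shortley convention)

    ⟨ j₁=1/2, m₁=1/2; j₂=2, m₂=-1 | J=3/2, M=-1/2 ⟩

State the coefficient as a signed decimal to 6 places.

j₁+j₂−J=1  J+j₁−j₂=0  J−j₁+j₂=3  j₁+j₂+J+1=5
(j₁±m₁, j₂±m₂, J±M) = (1,0,1,3,1,2)
P² = 12/5
sum k=0..0:
  [0] +1/2 = 1/2
S = 1/2
C² = P²·S² = 3/5 ; C = +0.774597

+√(3/5) ≈ +0.774597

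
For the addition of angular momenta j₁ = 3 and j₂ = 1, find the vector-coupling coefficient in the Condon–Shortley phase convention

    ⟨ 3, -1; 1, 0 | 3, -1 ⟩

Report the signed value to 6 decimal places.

-0.288675

triangle: 1!*5!*1!/8! = 120/40320
(j±m)!: 2!*4!*1!*1!*2!*4! = 2304
prefactor² = (2J+1)*Δ*N² = 48
  k=0: +1/(0!*1!*4!*1!*1!*0!) = 1/24
  k=1: −1/(1!*0!*3!*0!*2!*1!) = -1/12
Σ = -1/24  ⇒  CG² = 48*(-1/24)² = 1/12
CG = −√(1/12) = -0.288675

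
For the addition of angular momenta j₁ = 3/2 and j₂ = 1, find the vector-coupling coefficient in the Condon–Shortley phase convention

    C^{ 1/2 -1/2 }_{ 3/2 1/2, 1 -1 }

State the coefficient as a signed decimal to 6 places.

+0.408248

triangle: 2!×1!×0!/4! = 2/24
(j±m)!: 2!×1!×0!×2!×0!×1! = 4
prefactor² = (2J+1)×Δ×N² = 2/3
  k=0: +1/(0!×2!×1!×0!×0!×0!) = 1/2
Σ = 1/2  ⇒  CG² = 2/3×1/2² = 1/6
CG = +√(1/6) = +0.408248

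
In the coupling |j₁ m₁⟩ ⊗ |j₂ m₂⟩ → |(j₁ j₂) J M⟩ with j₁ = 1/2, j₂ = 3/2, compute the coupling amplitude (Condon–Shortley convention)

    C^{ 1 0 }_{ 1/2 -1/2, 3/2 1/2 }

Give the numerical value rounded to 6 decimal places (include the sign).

√[3·1!0!2!/4! · 0!1!2!1!1!1!] = √(1/2)
  +(−1)^1/∏(1,0,0,1,0,1)! = -1  (running -1)
⟨..|..⟩ = √(1/2)·(-1) = -0.707107

−√(1/2) = -0.707107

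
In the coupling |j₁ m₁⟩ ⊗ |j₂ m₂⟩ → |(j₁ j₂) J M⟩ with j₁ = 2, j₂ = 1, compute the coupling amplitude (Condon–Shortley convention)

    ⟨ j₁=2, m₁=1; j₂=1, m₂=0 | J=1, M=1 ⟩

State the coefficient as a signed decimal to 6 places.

√[3·2!2!0!/5! · 3!1!1!1!2!0!] = √(6/5)
  +(−1)^1/∏(1,1,0,0,2,0)! = -1/2  (running -1/2)
⟨..|..⟩ = √(6/5)·(-1/2) = -0.547723

−√(3/10) ≈ -0.547723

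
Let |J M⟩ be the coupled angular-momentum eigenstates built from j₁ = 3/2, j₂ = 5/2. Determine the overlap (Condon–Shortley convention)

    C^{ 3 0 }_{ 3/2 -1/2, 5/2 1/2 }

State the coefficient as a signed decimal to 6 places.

−√(1/5) ≈ -0.447214

triangle: 1!·2!·4!/8! = 48/40320
(j±m)!: 1!·2!·3!·2!·3!·3! = 864
prefactor² = (2J+1)·Δ·N² = 36/5
  k=0: +1/(0!·1!·2!·3!·0!·1!) = 1/12
  k=1: −1/(1!·0!·1!·2!·1!·2!) = -1/4
Σ = -1/6  ⇒  CG² = 36/5·(-1/6)² = 1/5
CG = −√(1/5) = -0.447214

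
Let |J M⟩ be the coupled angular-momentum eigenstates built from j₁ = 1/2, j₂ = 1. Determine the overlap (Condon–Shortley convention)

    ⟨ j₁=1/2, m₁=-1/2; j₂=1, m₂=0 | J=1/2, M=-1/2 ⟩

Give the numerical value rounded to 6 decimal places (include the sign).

-0.577350

triangle: 1!×0!×1!/3! = 1/6
(j±m)!: 0!×1!×1!×1!×0!×1! = 1
prefactor² = (2J+1)×Δ×N² = 1/3
  k=1: −1/(1!×0!×0!×0!×0!×1!) = -1
Σ = -1  ⇒  CG² = 1/3×(-1)² = 1/3
CG = −√(1/3) = -0.577350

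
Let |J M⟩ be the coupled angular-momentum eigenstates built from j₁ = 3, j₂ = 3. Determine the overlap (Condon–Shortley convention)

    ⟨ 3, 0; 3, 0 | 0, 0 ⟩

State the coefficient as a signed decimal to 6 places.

triangle: 6!×0!×0!/7! = 720/5040
(j±m)!: 3!×3!×3!×3!×0!×0! = 1296
prefactor² = (2J+1)×Δ×N² = 1296/7
  k=3: −1/(3!×3!×0!×0!×0!×0!) = -1/36
Σ = -1/36  ⇒  CG² = 1296/7×(-1/36)² = 1/7
CG = −√(1/7) = -0.377964

-0.377964  (= −√(1/7))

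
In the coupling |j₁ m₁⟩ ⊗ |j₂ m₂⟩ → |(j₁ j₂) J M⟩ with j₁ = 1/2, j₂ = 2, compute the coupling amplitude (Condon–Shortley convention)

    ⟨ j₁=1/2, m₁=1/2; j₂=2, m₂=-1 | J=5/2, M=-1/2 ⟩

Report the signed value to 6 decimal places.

√[6·0!1!4!/6! · 1!0!1!3!2!3!] = √(72/5)
  +(−1)^0/∏(0,0,0,1,1,3)! = 1/6  (running 1/6)
⟨..|..⟩ = √(72/5)·(1/6) = +0.632456

+0.632456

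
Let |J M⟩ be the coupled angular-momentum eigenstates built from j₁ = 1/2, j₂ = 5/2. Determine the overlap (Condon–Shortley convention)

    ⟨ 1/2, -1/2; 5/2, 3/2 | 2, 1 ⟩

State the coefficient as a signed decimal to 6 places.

-0.816497  (= −√(2/3))

√[5·1!0!4!/6! · 0!1!4!1!3!1!] = √(24)
  +(−1)^1/∏(1,0,0,3,0,1)! = -1/6  (running -1/6)
⟨..|..⟩ = √(24)·(-1/6) = -0.816497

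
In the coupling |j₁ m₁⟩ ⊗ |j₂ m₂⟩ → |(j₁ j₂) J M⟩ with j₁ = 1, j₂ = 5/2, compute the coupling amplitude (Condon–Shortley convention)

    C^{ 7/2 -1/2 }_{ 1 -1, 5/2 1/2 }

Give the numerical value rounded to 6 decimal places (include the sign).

j₁+j₂−J=0  J+j₁−j₂=2  J−j₁+j₂=5  j₁+j₂+J+1=8
(j₁±m₁, j₂±m₂, J±M) = (0,2,3,2,3,4)
P² = 1152/7
sum k=0..0:
  [0] +1/24 = 1/24
S = 1/24
C² = P²·S² = 2/7 ; C = +0.534522

+√(2/7) ≈ +0.534522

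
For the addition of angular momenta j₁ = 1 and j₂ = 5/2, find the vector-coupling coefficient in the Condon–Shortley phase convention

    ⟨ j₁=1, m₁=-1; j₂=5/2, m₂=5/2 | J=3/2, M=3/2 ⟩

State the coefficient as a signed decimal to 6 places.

+0.816497

√[4·2!0!3!/6! · 0!2!5!0!3!0!] = √(96)
  +(−1)^2/∏(2,0,0,3,0,0)! = 1/12  (running 1/12)
⟨..|..⟩ = √(96)·(1/12) = +0.816497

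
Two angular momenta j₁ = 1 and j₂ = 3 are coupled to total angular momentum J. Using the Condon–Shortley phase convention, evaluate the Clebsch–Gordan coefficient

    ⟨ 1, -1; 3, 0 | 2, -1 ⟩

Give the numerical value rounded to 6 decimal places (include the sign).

triangle: 2!×0!×4!/7! = 48/5040
(j±m)!: 0!×2!×3!×3!×1!×3! = 432
prefactor² = (2J+1)×Δ×N² = 144/7
  k=2: +1/(2!×0!×0!×1!×0!×3!) = 1/12
Σ = 1/12  ⇒  CG² = 144/7×1/12² = 1/7
CG = +√(1/7) = +0.377964

+0.377964  (= +√(1/7))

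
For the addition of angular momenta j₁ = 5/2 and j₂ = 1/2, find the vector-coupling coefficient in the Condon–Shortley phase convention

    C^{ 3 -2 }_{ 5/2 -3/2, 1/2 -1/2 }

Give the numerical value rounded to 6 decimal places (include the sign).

+√(5/6) = +0.912871

j₁+j₂−J=0  J+j₁−j₂=5  J−j₁+j₂=1  j₁+j₂+J+1=7
(j₁±m₁, j₂±m₂, J±M) = (1,4,0,1,1,5)
P² = 480
sum k=0..0:
  [0] +1/24 = 1/24
S = 1/24
C² = P²·S² = 5/6 ; C = +0.912871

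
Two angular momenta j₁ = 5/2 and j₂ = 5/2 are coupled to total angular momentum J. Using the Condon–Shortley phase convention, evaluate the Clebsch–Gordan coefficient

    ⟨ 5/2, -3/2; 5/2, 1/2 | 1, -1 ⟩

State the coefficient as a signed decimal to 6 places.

-0.478091

√[3·4!1!1!/7! · 1!4!3!2!0!2!] = √(288/35)
  +(−1)^3/∏(3,1,1,0,0,1)! = -1/6  (running -1/6)
⟨..|..⟩ = √(288/35)·(-1/6) = -0.478091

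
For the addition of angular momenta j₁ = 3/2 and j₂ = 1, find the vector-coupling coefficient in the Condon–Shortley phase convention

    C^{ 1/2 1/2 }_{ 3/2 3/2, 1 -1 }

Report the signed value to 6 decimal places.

+√(1/2) ≈ +0.707107

√[2·2!1!0!/4! · 3!0!0!2!1!0!] = √(2)
  +(−1)^0/∏(0,2,0,0,1,0)! = 1/2  (running 1/2)
⟨..|..⟩ = √(2)·(1/2) = +0.707107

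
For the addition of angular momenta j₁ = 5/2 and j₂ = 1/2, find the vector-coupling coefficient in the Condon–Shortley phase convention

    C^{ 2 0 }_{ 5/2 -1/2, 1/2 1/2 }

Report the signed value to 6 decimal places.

-0.707107  (= −√(1/2))

√[5·1!4!0!/6! · 2!3!1!0!2!2!] = √(8)
  +(−1)^1/∏(1,0,2,0,2,0)! = -1/4  (running -1/4)
⟨..|..⟩ = √(8)·(-1/4) = -0.707107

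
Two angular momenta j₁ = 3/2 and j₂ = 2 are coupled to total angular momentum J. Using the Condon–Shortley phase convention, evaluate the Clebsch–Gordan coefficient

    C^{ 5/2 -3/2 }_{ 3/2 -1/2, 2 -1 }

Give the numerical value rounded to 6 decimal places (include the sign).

+0.169031

j₁+j₂−J=1  J+j₁−j₂=2  J−j₁+j₂=3  j₁+j₂+J+1=7
(j₁±m₁, j₂±m₂, J±M) = (1,2,1,3,1,4)
P² = 144/35
sum k=0..1:
  [0] +1/4 = 1/4
  [1] −1/6 = -1/6
S = 1/12
C² = P²·S² = 1/35 ; C = +0.169031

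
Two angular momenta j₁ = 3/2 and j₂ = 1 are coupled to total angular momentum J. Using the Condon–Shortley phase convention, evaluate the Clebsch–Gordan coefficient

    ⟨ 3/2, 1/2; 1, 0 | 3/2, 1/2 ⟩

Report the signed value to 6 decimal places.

+0.258199

j₁+j₂−J=1  J+j₁−j₂=2  J−j₁+j₂=1  j₁+j₂+J+1=5
(j₁±m₁, j₂±m₂, J±M) = (2,1,1,1,2,1)
P² = 4/15
sum k=0..1:
  [0] +1/1 = 1
  [1] −1/2 = -1/2
S = 1/2
C² = P²·S² = 1/15 ; C = +0.258199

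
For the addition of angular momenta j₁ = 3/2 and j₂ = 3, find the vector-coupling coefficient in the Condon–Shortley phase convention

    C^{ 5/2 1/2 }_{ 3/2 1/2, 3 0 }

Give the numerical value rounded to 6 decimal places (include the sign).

j₁+j₂−J=2  J+j₁−j₂=1  J−j₁+j₂=4  j₁+j₂+J+1=8
(j₁±m₁, j₂±m₂, J±M) = (2,1,3,3,3,2)
P² = 216/35
sum k=0..1:
  [0] +1/12 = 1/12
  [1] −1/4 = -1/4
S = -1/6
C² = P²·S² = 6/35 ; C = -0.414039

−√(6/35) = -0.414039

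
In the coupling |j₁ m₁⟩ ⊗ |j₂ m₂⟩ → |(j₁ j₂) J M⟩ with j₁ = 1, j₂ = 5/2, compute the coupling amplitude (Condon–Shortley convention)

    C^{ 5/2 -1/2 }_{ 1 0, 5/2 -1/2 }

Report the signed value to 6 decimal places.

j₁+j₂−J=1  J+j₁−j₂=1  J−j₁+j₂=4  j₁+j₂+J+1=7
(j₁±m₁, j₂±m₂, J±M) = (1,1,2,3,2,3)
P² = 144/35
sum k=0..1:
  [0] +1/4 = 1/4
  [1] −1/6 = -1/6
S = 1/12
C² = P²·S² = 1/35 ; C = +0.169031

+0.169031  (= +√(1/35))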